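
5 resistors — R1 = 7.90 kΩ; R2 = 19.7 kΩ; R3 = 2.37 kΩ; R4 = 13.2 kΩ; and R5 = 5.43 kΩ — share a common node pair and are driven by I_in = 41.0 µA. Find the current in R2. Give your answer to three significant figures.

Total conductance ΣG = 1/7.90 + 1/19.7 + 1/2.37 + 1/13.2 + 1/5.43 = 0.8592 (units of 1/kΩ).
R2 takes the fraction G_k/ΣG = 0.05076/0.8592 = 0.05908, so I = 41.0 × 0.05908 = 2.422 µA.

I ≈ 2.42 µA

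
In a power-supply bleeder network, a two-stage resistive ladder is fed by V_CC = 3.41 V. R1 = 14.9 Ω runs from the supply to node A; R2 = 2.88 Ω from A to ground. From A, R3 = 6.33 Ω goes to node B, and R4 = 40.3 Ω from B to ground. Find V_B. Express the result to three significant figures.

The second stage (R3 + R4 = 46.63 Ω) loads node A in parallel with R2.
Effective lower resistance at A: R2 ‖ 46.63 = 2.712 Ω.
First divider: V_A = V_CC · 2.712/(14.9 + 2.712) = 0.5252 V.
V_B = V_A × 0.8643 = 0.4539 V.

V_B ≈ 0.454 V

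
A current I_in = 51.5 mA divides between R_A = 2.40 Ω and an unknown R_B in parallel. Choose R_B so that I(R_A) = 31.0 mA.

The fraction through R_A equals R_B/(R_A+R_B).
With f = 0.6019, R_B = R_A · f/(1−f) = 2.40 × 1.512 = 3.629 Ω.

R_B ≈ 3.63 Ω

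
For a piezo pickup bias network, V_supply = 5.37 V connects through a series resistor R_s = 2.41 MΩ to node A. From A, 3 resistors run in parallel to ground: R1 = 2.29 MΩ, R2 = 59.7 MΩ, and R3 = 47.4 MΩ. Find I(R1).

Equivalent of the parallel group: R_p = 2.107 MΩ.
V_A = 5.37 × 2.107/4.517 = 2.505 V.
Branch current I = V_A/R1 = 2.505/2.29 = 1.094 µA.

I ≈ 1.09 µA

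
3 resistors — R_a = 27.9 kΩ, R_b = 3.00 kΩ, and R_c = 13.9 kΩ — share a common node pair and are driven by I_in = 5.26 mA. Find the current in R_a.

ΣG = 1/27.9 + 1/3.00 + 1/13.9 = 0.4411.
By the current-divider rule, I = I_in · G_k/ΣG = 5.26 × 0.08125 = 0.4274 mA.

I ≈ 0.427 mA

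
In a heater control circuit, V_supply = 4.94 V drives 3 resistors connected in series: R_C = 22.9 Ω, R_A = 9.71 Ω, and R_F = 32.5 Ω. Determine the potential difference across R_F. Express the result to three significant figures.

V ≈ 2.47 V

Series total: ΣR = 22.9 + 9.71 + 32.5 = 65.11 Ω.
V = V_supply · R/ΣR = 4.94 × 0.4992 = 2.466 V.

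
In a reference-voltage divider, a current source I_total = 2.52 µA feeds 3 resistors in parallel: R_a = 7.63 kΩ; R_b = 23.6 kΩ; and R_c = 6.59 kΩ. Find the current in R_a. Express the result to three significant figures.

Conductances: ΣG = 1/7.63 + 1/23.6 + 1/6.59 = 0.3252 (1/kΩ).
By the current-divider rule, I = I_total · G_k/ΣG = 2.52 × 0.4030 = 1.016 µA.

I ≈ 1.02 µA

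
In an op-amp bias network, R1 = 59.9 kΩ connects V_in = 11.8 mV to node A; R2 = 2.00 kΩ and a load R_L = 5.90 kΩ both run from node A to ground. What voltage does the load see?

R2 ‖ R_L = (2.00 × 5.90)/(2.00 + 5.90) = 1.494 kΩ.
Now apply the divider: V_out = 11.8 × 0.02433 = 0.2871 mV.
(Unloaded it would be 0.381 mV; the load pulls it down.)

V_out ≈ 0.287 mV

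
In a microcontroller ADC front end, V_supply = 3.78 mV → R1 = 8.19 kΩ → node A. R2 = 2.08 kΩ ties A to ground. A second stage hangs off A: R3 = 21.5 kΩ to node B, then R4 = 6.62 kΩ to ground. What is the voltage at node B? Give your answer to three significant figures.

V_B ≈ 0.170 mV

The second stage (R3 + R4 = 28.12 kΩ) loads node A in parallel with R2.
Effective lower resistance at A: R2 ‖ 28.12 = 1.937 kΩ.
So V_A = 3.78 × 0.1913 = 0.7229 mV.
Then the unloaded second divider: V_B = V_A × R4/(R3+R4) = 0.7229 × 0.2354 = 0.1702 mV.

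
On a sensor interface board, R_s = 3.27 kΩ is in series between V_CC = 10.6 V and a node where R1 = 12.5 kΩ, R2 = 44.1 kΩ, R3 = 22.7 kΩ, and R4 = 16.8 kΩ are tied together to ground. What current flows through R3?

Equivalent of the parallel group: R_p = 4.848 kΩ.
V_A = 10.6 × 4.848/8.118 = 6.330 V.
Branch current I = V_A/R3 = 6.330/22.7 = 0.2789 mA.

I ≈ 0.279 mA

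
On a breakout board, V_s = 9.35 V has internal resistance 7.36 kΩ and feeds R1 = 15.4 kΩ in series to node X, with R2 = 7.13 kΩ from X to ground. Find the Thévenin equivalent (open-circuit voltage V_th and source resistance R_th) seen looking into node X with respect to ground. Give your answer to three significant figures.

R1' = 7.36 + 15.4 = 22.76 kΩ (source resistance + R1).
Open-circuit (no load on X): V_th = V_s · R2/(R1' + R2) = 9.35 × 7.13/(22.76 + 7.13) = 2.230 V.
With V_s suppressed (replaced by a short), R_th = R1' ‖ R2 = (22.76 × 7.13)/(22.76 + 7.13) = 5.429 kΩ.

V_th ≈ 2.23 V, R_th ≈ 5.43 kΩ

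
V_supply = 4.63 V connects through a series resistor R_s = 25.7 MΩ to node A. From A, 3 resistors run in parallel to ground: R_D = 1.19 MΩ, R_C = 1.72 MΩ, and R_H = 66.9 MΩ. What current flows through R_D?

I ≈ 0.103 µA

Parallel bank: R_p = 1/(1/1.19 + 1/1.72 + 1/66.9) = 0.6960 MΩ.
V_A = 4.63 × 0.6960/26.40 = 0.1221 V.
I(R_D) = V_A / R_D = 0.1221/1.19 = 0.1026 µA.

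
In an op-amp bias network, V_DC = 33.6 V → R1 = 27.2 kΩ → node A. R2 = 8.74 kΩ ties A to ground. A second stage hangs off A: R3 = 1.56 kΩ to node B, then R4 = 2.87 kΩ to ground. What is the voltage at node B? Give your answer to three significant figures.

V_B ≈ 2.12 V

Node A sees R2 in parallel with the series input of stage 2, R3 + R4 = 4.430 kΩ.
Effective lower resistance at A: R2 ‖ 4.430 = 2.940 kΩ.
So V_A = 33.6 × 0.09754 = 3.277 V.
V_B = V_A × 0.6479 = 2.123 V.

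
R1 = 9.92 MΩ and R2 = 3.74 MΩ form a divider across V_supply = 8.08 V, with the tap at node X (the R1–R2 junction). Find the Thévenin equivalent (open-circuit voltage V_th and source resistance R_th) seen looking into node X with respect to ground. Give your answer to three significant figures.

V_th ≈ 2.21 V, R_th ≈ 2.72 MΩ

With X open, the divider is unloaded: V_th = 8.08 × 3.74/13.66 = 2.212 V.
With V_supply suppressed (replaced by a short), R_th = R1 ‖ R2 = (9.920 × 3.74)/(9.920 + 3.74) = 2.716 MΩ.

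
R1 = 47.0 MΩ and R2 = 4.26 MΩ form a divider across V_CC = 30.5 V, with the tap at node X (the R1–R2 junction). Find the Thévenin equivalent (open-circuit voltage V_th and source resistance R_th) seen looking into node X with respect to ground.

Open-circuit (no load on X): V_th = V_CC · R2/(R1 + R2) = 30.5 × 4.26/(47.00 + 4.26) = 2.535 V.
Zeroing V_CC shorts the top of R1 to ground, so R_th = R1 ‖ R2 = 3.906 MΩ.

V_th ≈ 2.53 V, R_th ≈ 3.91 MΩ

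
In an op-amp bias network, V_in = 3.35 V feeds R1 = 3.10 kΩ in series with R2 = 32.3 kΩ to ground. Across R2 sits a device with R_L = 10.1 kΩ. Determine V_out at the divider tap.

The load sits in parallel with R2, giving an effective lower resistance R2' = R2·R_L/(R2+R_L) = 7.694 kΩ.
Voltage divider with the loaded lower leg: V_out = 3.35 × 7.694/(3.10 + 7.694) = 3.35 × 0.7128 = 2.388 V.
(Unloaded it would be 3.06 V; the load pulls it down.)

V_out ≈ 2.39 V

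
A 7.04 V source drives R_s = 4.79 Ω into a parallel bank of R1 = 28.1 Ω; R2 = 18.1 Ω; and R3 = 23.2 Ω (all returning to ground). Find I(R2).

Parallel bank: R_p = 1/(1/28.1 + 1/18.1 + 1/23.2) = 7.466 Ω.
Node voltage V_A = V_in · R_p/(R_s + R_p) = 7.04 × 0.6092 = 4.289 V.
I(R2) = V_A / R2 = 4.289/18.1 = 0.2369 A.

I ≈ 0.237 A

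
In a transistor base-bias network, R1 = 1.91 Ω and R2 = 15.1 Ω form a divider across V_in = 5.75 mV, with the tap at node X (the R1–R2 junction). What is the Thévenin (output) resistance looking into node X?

With V_in suppressed (replaced by a short), R_th = R1 ‖ R2 = (1.910 × 15.1)/(1.910 + 15.1) = 1.696 Ω.

R_th ≈ 1.70 Ω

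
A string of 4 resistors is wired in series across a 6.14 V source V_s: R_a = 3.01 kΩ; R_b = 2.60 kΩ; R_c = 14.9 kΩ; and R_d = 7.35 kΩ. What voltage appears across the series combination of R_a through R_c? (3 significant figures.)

V ≈ 4.52 V

ΣR = 3.01 + 2.60 + 14.9 + 7.35 = 27.86 kΩ.
R_{R_a..R_c} = 3.01 + 2.60 + 14.9 = 20.51 kΩ.
Voltage divider: V = V_s · (20.51 / 27.86) = 6.14 × 0.7362 = 4.520 V.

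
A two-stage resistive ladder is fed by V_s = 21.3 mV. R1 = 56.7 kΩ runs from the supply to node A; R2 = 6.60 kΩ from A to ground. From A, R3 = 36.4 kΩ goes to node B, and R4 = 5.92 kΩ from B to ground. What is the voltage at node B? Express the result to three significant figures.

V_B ≈ 0.273 mV

Node A sees R2 in parallel with the series input of stage 2, R3 + R4 = 42.32 kΩ.
Effective lower resistance at A: R2 ‖ 42.32 = 5.710 kΩ.
So V_A = 21.3 × 0.09149 = 1.949 mV.
Then the unloaded second divider: V_B = V_A × R4/(R3+R4) = 1.949 × 0.1399 = 0.2726 mV.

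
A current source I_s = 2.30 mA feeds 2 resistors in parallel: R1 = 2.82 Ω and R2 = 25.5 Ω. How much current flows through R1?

I ≈ 2.07 mA

For two parallel branches, I_k = I_s · (other R)/(sum of R).
I(R1) = 2.30 × 25.5/(2.82 + 25.5) = 2.30 × 0.9004 = 2.071 mA.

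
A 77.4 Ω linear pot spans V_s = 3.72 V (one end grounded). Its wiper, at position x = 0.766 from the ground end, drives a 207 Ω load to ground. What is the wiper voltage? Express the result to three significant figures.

V_out ≈ 2.67 V

Lower segment x·R_p = 59.29 Ω; upper segment (1−x)·R_p = 18.11 Ω.
(x·R_p) ‖ R_L = 46.09 Ω.
Then V_out = V_s · 46.09/(18.11 + 46.09) = 2.671 V.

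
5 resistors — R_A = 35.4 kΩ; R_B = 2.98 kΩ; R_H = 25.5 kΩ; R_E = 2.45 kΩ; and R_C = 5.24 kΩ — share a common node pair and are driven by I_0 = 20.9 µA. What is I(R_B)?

Total conductance ΣG = 1/35.4 + 1/2.98 + 1/25.5 + 1/2.45 + 1/5.24 = 1.002 (units of 1/kΩ).
Current divider: I(R_B) = I_0 · G_k/ΣG = 20.9 × (0.3356/1.002) = 20.9 × 0.3349 = 6.999 µA.

I ≈ 7.00 µA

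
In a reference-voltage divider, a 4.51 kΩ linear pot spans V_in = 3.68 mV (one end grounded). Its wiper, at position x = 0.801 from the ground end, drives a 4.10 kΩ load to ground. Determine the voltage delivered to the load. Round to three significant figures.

V_out ≈ 2.51 mV

The pot divides into 0.8975 kΩ above the wiper and 3.613 kΩ below.
R_L loads the lower segment: effective lower R = 1.920 kΩ.
Then V_out = V_in · 1.920/(0.8975 + 1.920) = 2.508 mV.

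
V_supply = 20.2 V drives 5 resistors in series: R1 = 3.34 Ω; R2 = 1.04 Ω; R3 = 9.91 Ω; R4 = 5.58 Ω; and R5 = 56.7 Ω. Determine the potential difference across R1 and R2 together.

ΣR = 3.34 + 1.04 + 9.91 + 5.58 + 56.7 = 76.57 Ω.
R_{R1..R2} = 3.34 + 1.04 = 4.380 Ω.
By the voltage-divider rule, V = 20.2 × 4.380/76.57 = 1.155 V.

V ≈ 1.16 V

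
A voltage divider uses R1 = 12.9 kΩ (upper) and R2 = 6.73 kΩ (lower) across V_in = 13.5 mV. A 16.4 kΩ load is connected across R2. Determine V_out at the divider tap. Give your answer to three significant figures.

The load sits in parallel with R2, giving an effective lower resistance R2' = R2·R_L/(R2+R_L) = 4.772 kΩ.
Then V_out = V_in · R2'/(R1 + R2') = 13.5 × 4.772/17.67 = 3.645 mV.

V_out ≈ 3.65 mV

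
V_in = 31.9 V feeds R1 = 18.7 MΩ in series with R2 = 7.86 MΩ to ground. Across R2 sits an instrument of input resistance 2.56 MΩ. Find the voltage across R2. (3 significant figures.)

The load sits in parallel with R2, giving an effective lower resistance R2' = R2·R_L/(R2+R_L) = 1.931 MΩ.
Then V_out = V_in · R2'/(R1 + R2') = 31.9 × 1.931/20.63 = 2.986 V.

V_out ≈ 2.99 V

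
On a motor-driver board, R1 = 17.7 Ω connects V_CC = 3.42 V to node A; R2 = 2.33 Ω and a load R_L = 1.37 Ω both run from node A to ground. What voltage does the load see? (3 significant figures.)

V_out ≈ 0.159 V

R2 ‖ R_L = (2.33 × 1.37)/(2.33 + 1.37) = 0.8627 Ω.
Now apply the divider: V_out = 3.42 × 0.04648 = 0.1589 V.
(Unloaded it would be 0.398 V; the load pulls it down.)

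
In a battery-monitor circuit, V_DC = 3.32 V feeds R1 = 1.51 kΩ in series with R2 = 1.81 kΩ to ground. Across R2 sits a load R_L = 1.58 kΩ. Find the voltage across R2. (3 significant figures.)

R2 ‖ R_L = (1.81 × 1.58)/(1.81 + 1.58) = 0.8436 kΩ.
Now apply the divider: V_out = 3.32 × 0.3584 = 1.190 V.

V_out ≈ 1.19 V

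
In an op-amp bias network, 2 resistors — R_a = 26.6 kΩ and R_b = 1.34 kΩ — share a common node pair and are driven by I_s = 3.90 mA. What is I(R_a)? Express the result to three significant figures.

I ≈ 0.187 mA

With just two branches, the current splits inversely with resistance.
I(R_a) = 3.90 × 1.34/(26.6 + 1.34) = 3.90 × 0.04796 = 0.1870 mA.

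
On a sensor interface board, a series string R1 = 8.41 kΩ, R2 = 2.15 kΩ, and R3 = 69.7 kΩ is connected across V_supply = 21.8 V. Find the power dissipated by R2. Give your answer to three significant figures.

P ≈ 0.159 mW

ΣR = 80.26 kΩ → I = 21.8/80.26 = 0.2716 mA.
P = I²R = 0.07378 × 2.15 = 0.1586 mW.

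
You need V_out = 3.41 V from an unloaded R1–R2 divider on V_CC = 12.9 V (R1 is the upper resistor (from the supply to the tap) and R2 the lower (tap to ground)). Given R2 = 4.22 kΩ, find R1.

The divider ratio is R2/(R1+R2) = 3.41/12.9 = 0.2643.
R1 = R2·(1/k − 1) = 4.22 × 2.783 = 11.74 kΩ.

R1 ≈ 11.7 kΩ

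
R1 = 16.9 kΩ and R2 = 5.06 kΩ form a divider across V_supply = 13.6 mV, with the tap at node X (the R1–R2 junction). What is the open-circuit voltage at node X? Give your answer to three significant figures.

V_th ≈ 3.13 mV

Open-circuit (no load on X): V_th = V_supply · R2/(R1 + R2) = 13.6 × 5.06/(16.90 + 5.06) = 3.134 mV.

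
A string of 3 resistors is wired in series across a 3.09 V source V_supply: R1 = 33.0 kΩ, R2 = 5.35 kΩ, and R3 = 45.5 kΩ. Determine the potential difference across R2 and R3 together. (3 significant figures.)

V ≈ 1.87 V

ΣR = 33.0 + 5.35 + 45.5 = 83.85 kΩ.
R_{R2..R3} = 5.35 + 45.5 = 50.85 kΩ.
V = V_supply · R/ΣR = 3.09 × 0.6064 = 1.874 V.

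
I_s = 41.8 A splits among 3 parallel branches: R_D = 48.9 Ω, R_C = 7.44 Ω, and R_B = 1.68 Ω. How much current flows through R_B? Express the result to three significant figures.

Total conductance ΣG = 1/48.9 + 1/7.44 + 1/1.68 = 0.7501 (units of 1/Ω).
Current divider: I(R_B) = I_s · G_k/ΣG = 41.8 × (0.5952/0.7501) = 41.8 × 0.7935 = 33.17 A.

I ≈ 33.2 A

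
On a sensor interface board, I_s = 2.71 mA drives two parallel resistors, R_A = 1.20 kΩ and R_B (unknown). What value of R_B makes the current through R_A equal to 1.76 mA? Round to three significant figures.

In a two-way split, I_A/I_s = R_B/(R_A + R_B).
With f = 0.6494, R_B = R_A · f/(1−f) = 1.20 × 1.853 = 2.223 kΩ.

R_B ≈ 2.22 kΩ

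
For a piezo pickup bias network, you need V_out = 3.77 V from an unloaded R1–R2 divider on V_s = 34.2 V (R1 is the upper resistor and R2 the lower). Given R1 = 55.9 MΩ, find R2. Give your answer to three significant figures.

Required fraction k = V_out/V_s = 0.1102.
So R2 = R1 · V_out/(V_s − V_out) = 55.9 × 3.77/(34.2 − 3.77) = 55.9 × 0.1239 = 6.926 MΩ.

R2 ≈ 6.93 MΩ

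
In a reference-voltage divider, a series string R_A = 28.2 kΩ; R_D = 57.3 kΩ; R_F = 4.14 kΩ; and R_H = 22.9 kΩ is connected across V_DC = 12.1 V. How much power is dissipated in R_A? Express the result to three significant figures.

Series current I = V_DC/ΣR = 12.1/112.5 = 0.1075 mA.
P(R_A) = I²·R_A = (0.1075)² × 28.2 = 0.3260 mW.

P ≈ 0.326 mW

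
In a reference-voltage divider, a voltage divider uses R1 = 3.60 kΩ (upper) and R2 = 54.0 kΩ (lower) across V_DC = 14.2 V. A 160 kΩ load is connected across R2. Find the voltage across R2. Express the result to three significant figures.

V_out ≈ 13.0 V

First combine the lower leg with the load: R2 ‖ R_L = 40.37 kΩ.
Then V_out = V_DC · R2'/(R1 + R2') = 14.2 × 40.37/43.97 = 13.04 V.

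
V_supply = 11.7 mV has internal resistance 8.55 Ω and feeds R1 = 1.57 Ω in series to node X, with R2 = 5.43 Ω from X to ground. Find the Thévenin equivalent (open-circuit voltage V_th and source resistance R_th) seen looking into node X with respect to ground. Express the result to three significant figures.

R1' = 8.55 + 1.57 = 10.12 Ω (source resistance + R1).
V_th is the unloaded tap voltage: V_supply · R2/(R1'+R2) = 11.7 × 0.3492 = 4.086 mV.
With V_supply suppressed (replaced by a short), R_th = R1' ‖ R2 = (10.12 × 5.43)/(10.12 + 5.43) = 3.534 Ω.

V_th ≈ 4.09 mV, R_th ≈ 3.53 Ω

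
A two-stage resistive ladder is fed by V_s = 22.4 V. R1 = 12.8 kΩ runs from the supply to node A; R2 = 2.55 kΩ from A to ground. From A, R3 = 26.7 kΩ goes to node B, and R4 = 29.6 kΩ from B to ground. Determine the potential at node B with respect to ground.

Looking into the second stage from A: R3 + R4 = 56.30 kΩ appears in parallel with R2.
Effective lower resistance at A: R2 ‖ 56.30 = 2.440 kΩ.
V_A = 22.4 × 2.440/(12.8 + 2.440) = 3.586 V.
V_B = V_A × 0.5258 = 1.885 V.

V_B ≈ 1.89 V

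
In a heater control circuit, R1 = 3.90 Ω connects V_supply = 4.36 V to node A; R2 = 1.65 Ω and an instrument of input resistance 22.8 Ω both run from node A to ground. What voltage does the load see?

The load sits in parallel with R2, giving an effective lower resistance R2' = R2·R_L/(R2+R_L) = 1.539 Ω.
Voltage divider with the loaded lower leg: V_out = 4.36 × 1.539/(3.90 + 1.539) = 4.36 × 0.2829 = 1.233 V.

V_out ≈ 1.23 V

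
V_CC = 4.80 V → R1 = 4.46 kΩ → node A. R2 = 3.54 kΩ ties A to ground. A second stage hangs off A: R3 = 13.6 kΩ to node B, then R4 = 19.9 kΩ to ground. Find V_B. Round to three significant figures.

The second stage (R3 + R4 = 33.50 kΩ) loads node A in parallel with R2.
R2 ‖ (R3+R4) = 3.202 kΩ.
So V_A = 4.80 × 0.4179 = 2.006 V.
V_B = V_A × 0.5940 = 1.192 V.

V_B ≈ 1.19 V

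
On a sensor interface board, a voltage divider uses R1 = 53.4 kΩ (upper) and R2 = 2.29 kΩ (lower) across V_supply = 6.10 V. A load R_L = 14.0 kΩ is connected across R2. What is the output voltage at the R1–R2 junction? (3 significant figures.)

V_out ≈ 0.217 V

The load sits in parallel with R2, giving an effective lower resistance R2' = R2·R_L/(R2+R_L) = 1.968 kΩ.
Now apply the divider: V_out = 6.10 × 0.03555 = 0.2168 V.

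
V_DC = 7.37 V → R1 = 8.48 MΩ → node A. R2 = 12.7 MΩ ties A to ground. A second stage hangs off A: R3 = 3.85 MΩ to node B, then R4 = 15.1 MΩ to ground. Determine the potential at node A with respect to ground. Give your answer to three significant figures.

Looking into the second stage from A: R3 + R4 = 18.95 MΩ appears in parallel with R2.
R2 ‖ (R3+R4) = 7.604 MΩ.
So V_A = 7.37 × 0.4728 = 3.484 V.

V_A ≈ 3.48 V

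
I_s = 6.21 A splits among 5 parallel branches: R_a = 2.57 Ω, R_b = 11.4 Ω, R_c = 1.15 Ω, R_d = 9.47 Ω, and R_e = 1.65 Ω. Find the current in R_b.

Total conductance ΣG = 1/2.57 + 1/11.4 + 1/1.15 + 1/9.47 + 1/1.65 = 2.058 (units of 1/Ω).
Current divider: I(R_b) = I_s · G_k/ΣG = 6.21 × (0.08772/2.058) = 6.21 × 0.04262 = 0.2647 A.

I ≈ 0.265 A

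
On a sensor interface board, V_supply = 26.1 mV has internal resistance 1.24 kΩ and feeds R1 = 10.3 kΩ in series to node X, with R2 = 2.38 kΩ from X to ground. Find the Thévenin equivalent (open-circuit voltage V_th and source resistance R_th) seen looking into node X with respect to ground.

V_th ≈ 4.46 mV, R_th ≈ 1.97 kΩ

R1' = 1.24 + 10.3 = 11.54 kΩ (source resistance + R1).
With X open, the divider is unloaded: V_th = 26.1 × 2.38/13.92 = 4.462 mV.
Zeroing V_supply shorts the top of R1' to ground, so R_th = R1' ‖ R2 = 1.973 kΩ.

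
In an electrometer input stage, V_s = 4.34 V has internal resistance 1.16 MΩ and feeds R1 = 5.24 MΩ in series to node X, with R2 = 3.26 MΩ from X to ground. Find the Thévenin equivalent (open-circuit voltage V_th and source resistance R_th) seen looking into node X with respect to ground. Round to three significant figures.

R1' = 1.16 + 5.24 = 6.400 MΩ (source resistance + R1).
Open-circuit (no load on X): V_th = V_s · R2/(R1' + R2) = 4.34 × 3.26/(6.400 + 3.26) = 1.465 V.
Looking into X with the source shorted: R_th = R1'·R2/(R1'+R2) = 6.400 × 3.26/9.660 = 2.160 MΩ.

V_th ≈ 1.46 V, R_th ≈ 2.16 MΩ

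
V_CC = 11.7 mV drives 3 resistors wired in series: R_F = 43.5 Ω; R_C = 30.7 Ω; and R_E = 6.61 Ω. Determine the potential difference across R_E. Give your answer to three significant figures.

Total series resistance ΣR = 43.5 + 30.7 + 6.61 = 80.81 Ω.
V = V_CC · R/ΣR = 11.7 × 0.08180 = 0.9570 mV.

V ≈ 0.957 mV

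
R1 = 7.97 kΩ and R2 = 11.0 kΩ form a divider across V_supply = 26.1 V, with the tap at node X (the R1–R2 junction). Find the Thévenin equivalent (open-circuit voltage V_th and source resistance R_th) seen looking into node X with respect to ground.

V_th ≈ 15.1 V, R_th ≈ 4.62 kΩ

Open-circuit (no load on X): V_th = V_supply · R2/(R1 + R2) = 26.1 × 11.0/(7.970 + 11.0) = 15.13 V.
Zeroing V_supply shorts the top of R1 to ground, so R_th = R1 ‖ R2 = 4.622 kΩ.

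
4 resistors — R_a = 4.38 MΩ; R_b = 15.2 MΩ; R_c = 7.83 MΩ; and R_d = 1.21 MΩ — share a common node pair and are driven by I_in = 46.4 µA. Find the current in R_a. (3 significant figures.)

Conductances: ΣG = 1/4.38 + 1/15.2 + 1/7.83 + 1/1.21 = 1.248 (1/MΩ).
Current divider: I(R_a) = I_in · G_k/ΣG = 46.4 × (0.2283/1.248) = 46.4 × 0.1829 = 8.487 µA.

I ≈ 8.49 µA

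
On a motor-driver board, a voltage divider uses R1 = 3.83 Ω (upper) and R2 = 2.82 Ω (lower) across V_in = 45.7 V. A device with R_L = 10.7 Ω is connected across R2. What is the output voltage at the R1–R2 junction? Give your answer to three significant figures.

V_out ≈ 16.8 V

R2 ‖ R_L = (2.82 × 10.7)/(2.82 + 10.7) = 2.232 Ω.
Voltage divider with the loaded lower leg: V_out = 45.7 × 2.232/(3.83 + 2.232) = 45.7 × 0.3682 = 16.83 V.
(Unloaded it would be 19.4 V; the load pulls it down.)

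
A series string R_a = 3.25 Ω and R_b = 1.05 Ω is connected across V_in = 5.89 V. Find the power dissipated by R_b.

P ≈ 1.97 W

The common current is I = 5.89/4.300 = 1.370 A.
P(R_b) = I²·R_b = (1.370)² × 1.05 = 1.970 W.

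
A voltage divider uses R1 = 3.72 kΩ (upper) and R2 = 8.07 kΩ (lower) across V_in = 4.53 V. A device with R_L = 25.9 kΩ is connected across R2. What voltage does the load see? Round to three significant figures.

V_out ≈ 2.82 V

The load sits in parallel with R2, giving an effective lower resistance R2' = R2·R_L/(R2+R_L) = 6.153 kΩ.
Then V_out = V_in · R2'/(R1 + R2') = 4.53 × 6.153/9.873 = 2.823 V.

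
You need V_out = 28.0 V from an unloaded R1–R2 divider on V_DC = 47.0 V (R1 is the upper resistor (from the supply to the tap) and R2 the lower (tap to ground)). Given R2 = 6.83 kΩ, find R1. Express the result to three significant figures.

R1 ≈ 4.63 kΩ

The divider ratio is R2/(R1+R2) = 28.0/47.0 = 0.5957.
Rearranging, R1 = R2·(1−k)/k = 6.83 × 0.6786 = 4.635 kΩ.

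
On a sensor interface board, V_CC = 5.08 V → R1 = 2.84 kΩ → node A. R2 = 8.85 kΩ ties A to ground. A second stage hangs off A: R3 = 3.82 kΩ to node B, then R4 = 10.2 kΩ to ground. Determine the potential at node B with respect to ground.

Node A sees R2 in parallel with the series input of stage 2, R3 + R4 = 14.02 kΩ.
R2 ‖ (R3+R4) = 5.425 kΩ.
So V_A = 5.08 × 0.6564 = 3.334 V.
Then the unloaded second divider: V_B = V_A × R4/(R3+R4) = 3.334 × 0.7275 = 2.426 V.

V_B ≈ 2.43 V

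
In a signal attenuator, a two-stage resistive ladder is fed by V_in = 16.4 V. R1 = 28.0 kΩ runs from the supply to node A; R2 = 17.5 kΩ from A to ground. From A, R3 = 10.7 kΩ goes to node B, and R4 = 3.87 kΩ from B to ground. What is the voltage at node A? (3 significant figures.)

Node A sees R2 in parallel with the series input of stage 2, R3 + R4 = 14.57 kΩ.
Effective lower resistance at A: R2 ‖ 14.57 = 7.951 kΩ.
So V_A = 16.4 × 0.2212 = 3.627 V.

V_A ≈ 3.63 V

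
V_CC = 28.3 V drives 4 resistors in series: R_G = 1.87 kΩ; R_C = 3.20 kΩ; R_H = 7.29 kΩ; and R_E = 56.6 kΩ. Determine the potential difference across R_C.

V ≈ 1.31 V

Series total: ΣR = 1.87 + 3.20 + 7.29 + 56.6 = 68.96 kΩ.
Voltage divider: V = V_CC · (3.200 / 68.96) = 28.3 × 0.04640 = 1.313 V.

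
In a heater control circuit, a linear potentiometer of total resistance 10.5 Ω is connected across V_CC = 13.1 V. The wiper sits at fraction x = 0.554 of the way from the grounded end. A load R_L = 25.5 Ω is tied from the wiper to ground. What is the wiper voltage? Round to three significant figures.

V_out ≈ 6.59 V

Split the track: R_lower = x·R_p = 5.817 Ω, R_upper = (1−x)·R_p = 4.683 Ω.
Lower segment in parallel with the load: 5.817 ‖ 25.5 = 4.737 Ω.
Loaded-divider output: V_out = 13.1 × 0.5028 = 6.587 V.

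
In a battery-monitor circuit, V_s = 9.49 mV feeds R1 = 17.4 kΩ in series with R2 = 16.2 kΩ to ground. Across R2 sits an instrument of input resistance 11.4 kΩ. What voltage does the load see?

V_out ≈ 2.64 mV

R2 ‖ R_L = (16.2 × 11.4)/(16.2 + 11.4) = 6.691 kΩ.
Then V_out = V_s · R2'/(R1 + R2') = 9.49 × 6.691/24.09 = 2.636 mV.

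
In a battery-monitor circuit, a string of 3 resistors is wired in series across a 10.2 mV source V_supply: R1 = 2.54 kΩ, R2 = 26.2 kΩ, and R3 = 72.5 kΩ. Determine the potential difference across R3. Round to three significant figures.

Series total: ΣR = 2.54 + 26.2 + 72.5 = 101.2 kΩ.
V = V_supply · R/ΣR = 10.2 × 0.7161 = 7.304 mV.

V ≈ 7.30 mV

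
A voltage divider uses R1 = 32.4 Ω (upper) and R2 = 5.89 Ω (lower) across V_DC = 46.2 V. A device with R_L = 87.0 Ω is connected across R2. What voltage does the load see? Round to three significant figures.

R2 ‖ R_L = (5.89 × 87.0)/(5.89 + 87.0) = 5.517 Ω.
Now apply the divider: V_out = 46.2 × 0.1455 = 6.722 V.

V_out ≈ 6.72 V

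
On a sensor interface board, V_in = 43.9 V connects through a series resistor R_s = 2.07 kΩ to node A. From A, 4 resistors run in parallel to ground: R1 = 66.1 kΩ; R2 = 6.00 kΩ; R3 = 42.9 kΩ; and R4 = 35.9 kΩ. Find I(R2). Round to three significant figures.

I ≈ 4.94 mA

Equivalent of the parallel group: R_p = 4.293 kΩ.
V_A by voltage divider: V_A = 43.9 × 4.293/(2.07 + 4.293) = 29.62 V.
Branch current I = V_A/R2 = 29.62/6.00 = 4.936 mA.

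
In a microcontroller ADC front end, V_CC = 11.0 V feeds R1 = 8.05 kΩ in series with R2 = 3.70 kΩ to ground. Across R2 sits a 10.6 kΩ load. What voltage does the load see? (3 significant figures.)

V_out ≈ 2.80 V

R2 ‖ R_L = (3.70 × 10.6)/(3.70 + 10.6) = 2.743 kΩ.
Now apply the divider: V_out = 11.0 × 0.2541 = 2.795 V.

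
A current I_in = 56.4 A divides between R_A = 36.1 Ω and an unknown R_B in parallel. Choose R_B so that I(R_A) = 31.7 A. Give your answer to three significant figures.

R_B ≈ 46.3 Ω

In a two-way split, I_A/I_in = R_B/(R_A + R_B).
With f = 0.5621, R_B = R_A · f/(1−f) = 36.1 × 1.283 = 46.33 Ω.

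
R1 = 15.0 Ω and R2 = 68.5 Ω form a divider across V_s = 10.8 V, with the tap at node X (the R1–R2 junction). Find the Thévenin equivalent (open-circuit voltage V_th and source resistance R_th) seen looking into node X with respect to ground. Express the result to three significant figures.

Open-circuit (no load on X): V_th = V_s · R2/(R1 + R2) = 10.8 × 68.5/(15.00 + 68.5) = 8.860 V.
With V_s suppressed (replaced by a short), R_th = R1 ‖ R2 = (15.00 × 68.5)/(15.00 + 68.5) = 12.31 Ω.

V_th ≈ 8.86 V, R_th ≈ 12.3 Ω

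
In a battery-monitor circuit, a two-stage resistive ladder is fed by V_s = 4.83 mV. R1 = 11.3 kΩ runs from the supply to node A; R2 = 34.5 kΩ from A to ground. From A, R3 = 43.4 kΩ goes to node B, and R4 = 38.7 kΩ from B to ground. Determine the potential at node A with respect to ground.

Looking into the second stage from A: R3 + R4 = 82.10 kΩ appears in parallel with R2.
Effective lower resistance at A: R2 ‖ 82.10 = 24.29 kΩ.
So V_A = 4.83 × 0.6825 = 3.297 mV.

V_A ≈ 3.30 mV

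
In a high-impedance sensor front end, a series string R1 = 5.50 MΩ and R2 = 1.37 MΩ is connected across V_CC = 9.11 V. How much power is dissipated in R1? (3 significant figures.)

ΣR = 6.870 MΩ → I = 9.11/6.870 = 1.326 µA.
P(R1) = I²·R1 = (1.326)² × 5.50 = 9.671 µW.

P ≈ 9.67 µW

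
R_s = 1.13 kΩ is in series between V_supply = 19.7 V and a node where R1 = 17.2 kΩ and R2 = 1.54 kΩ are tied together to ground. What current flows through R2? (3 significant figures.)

I ≈ 7.11 mA

Combine the parallel branches: R_p = (1/17.2 + 1/1.54)⁻¹ = 1.413 kΩ.
V_A by voltage divider: V_A = 19.7 × 1.413/(1.13 + 1.413) = 10.95 V.
I(R2) = V_A / R2 = 10.95/1.54 = 7.109 mA.
(Equivalently: I_total = 7.745 mA, then current-divider fraction G_k/ΣG = 0.9178.)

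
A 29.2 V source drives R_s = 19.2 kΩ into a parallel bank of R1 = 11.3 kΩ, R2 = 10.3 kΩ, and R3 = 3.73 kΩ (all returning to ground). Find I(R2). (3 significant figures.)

I ≈ 0.292 mA

Parallel bank: R_p = 1/(1/11.3 + 1/10.3 + 1/3.73) = 2.204 kΩ.
Node voltage V_A = V_DC · R_p/(R_s + R_p) = 29.2 × 0.1030 = 3.007 V.
I(R2) = V_A / R2 = 3.007/10.3 = 0.2919 mA.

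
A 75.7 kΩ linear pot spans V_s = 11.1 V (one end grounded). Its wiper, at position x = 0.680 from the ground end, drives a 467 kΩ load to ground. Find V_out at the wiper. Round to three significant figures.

V_out ≈ 7.29 V

Split the track: R_lower = x·R_p = 51.48 kΩ, R_upper = (1−x)·R_p = 24.22 kΩ.
(x·R_p) ‖ R_L = 46.37 kΩ.
Then V_out = V_s · 46.37/(24.22 + 46.37) = 7.291 V.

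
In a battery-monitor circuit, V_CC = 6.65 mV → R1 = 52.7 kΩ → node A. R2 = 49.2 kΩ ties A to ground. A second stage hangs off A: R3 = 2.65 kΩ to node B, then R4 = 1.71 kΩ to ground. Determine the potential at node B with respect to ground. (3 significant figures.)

V_B ≈ 0.184 mV

The second stage (R3 + R4 = 4.360 kΩ) loads node A in parallel with R2.
Effective lower resistance at A: R2 ‖ 4.360 = 4.005 kΩ.
So V_A = 6.65 × 0.07063 = 0.4697 mV.
Then the unloaded second divider: V_B = V_A × R4/(R3+R4) = 0.4697 × 0.3922 = 0.1842 mV.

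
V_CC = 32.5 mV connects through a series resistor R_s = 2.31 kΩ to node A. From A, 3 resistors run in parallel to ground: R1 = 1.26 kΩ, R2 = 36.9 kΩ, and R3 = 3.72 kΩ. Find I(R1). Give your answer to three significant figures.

I ≈ 7.33 µA

Equivalent of the parallel group: R_p = 0.9178 kΩ.
V_A = 32.5 × 0.9178/3.228 = 9.241 mV.
Branch current I = V_A/R1 = 9.241/1.26 = 7.334 µA.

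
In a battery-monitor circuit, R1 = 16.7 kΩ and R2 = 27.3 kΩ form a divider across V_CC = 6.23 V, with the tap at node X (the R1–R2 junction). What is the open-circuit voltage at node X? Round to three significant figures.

V_th ≈ 3.87 V

V_th is the unloaded tap voltage: V_CC · R2/(R1+R2) = 6.23 × 0.6205 = 3.865 V.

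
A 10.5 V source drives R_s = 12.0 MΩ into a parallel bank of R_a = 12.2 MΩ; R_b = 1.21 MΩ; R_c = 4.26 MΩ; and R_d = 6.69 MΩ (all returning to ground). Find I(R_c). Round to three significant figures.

I ≈ 0.149 µA

Combine the parallel branches: R_p = (1/12.2 + 1/1.21 + 1/4.26 + 1/6.69)⁻¹ = 0.7736 MΩ.
Node voltage V_A = V_DC · R_p/(R_s + R_p) = 10.5 × 0.06056 = 0.6359 V.
I(R_c) = V_A / R_c = 0.6359/4.26 = 0.1493 µA.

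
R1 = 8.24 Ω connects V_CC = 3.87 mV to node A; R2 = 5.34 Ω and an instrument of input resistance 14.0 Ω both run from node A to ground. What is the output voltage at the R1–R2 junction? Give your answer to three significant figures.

First combine the lower leg with the load: R2 ‖ R_L = 3.866 Ω.
Voltage divider with the loaded lower leg: V_out = 3.87 × 3.866/(8.24 + 3.866) = 3.87 × 0.3193 = 1.236 mV.

V_out ≈ 1.24 mV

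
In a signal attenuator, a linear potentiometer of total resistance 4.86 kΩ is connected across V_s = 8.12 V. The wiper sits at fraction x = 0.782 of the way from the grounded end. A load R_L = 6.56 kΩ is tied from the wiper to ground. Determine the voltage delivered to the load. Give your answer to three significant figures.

Lower segment x·R_p = 3.801 kΩ; upper segment (1−x)·R_p = 1.059 kΩ.
R_L loads the lower segment: effective lower R = 2.406 kΩ.
V_out = 8.12 × 2.406/(1.059 + 2.406) = 5.638 V.

V_out ≈ 5.64 V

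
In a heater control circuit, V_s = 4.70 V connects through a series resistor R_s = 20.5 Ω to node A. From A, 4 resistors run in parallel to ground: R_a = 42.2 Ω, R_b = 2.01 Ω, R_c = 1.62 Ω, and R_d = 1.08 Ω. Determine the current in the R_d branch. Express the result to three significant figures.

Combine the parallel branches: R_p = (1/42.2 + 1/2.01 + 1/1.62 + 1/1.08)⁻¹ = 0.4844 Ω.
V_A = 4.70 × 0.4844/20.98 = 0.1085 V.
I(R_d) = V_A / R_d = 0.1085/1.08 = 0.1005 A.
(Check via current divider: I_total = 0.2240 A; share G_k/ΣG = 0.4485 → same result.)

I ≈ 0.100 A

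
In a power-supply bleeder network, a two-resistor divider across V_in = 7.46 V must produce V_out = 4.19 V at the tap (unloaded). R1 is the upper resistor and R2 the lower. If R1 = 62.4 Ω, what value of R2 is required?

Required fraction k = V_out/V_in = 0.5617.
Rearranging, R2 = R1·k/(1−k) = 62.4 × 1.281 = 79.96 Ω.

R2 ≈ 80.0 Ω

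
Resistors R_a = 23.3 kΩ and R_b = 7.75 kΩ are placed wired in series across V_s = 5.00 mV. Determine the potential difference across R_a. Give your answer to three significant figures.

Series total: ΣR = 23.3 + 7.75 = 31.05 kΩ.
By the voltage-divider rule, V = 5.00 × 23.30/31.05 = 3.752 mV.

V ≈ 3.75 mV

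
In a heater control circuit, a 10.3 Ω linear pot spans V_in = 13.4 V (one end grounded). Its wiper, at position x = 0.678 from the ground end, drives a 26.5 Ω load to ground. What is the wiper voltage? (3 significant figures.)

The pot divides into 3.317 Ω above the wiper and 6.983 Ω below.
(x·R_p) ‖ R_L = 5.527 Ω.
V_out = 13.4 × 5.527/(3.317 + 5.527) = 8.375 V.

V_out ≈ 8.37 V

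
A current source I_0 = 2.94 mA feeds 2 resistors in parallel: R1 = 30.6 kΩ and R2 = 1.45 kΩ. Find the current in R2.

I ≈ 2.81 mA

With just two branches, the current splits inversely with resistance.
So I = 2.94 × 30.6/32.05 = 2.807 mA.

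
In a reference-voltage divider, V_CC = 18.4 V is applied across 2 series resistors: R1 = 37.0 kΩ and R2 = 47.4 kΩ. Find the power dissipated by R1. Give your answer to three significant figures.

P ≈ 1.76 mW

Series current I = V_CC/ΣR = 18.4/84.40 = 0.2180 mA.
P(R1) = I²·R1 = (0.2180)² × 37.0 = 1.759 mW.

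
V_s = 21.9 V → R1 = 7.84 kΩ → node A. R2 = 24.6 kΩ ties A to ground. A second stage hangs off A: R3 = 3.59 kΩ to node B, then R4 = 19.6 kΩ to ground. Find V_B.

V_B ≈ 11.2 V

Looking into the second stage from A: R3 + R4 = 23.19 kΩ appears in parallel with R2.
R2 ‖ (R3+R4) = 11.94 kΩ.
So V_A = 21.9 × 0.6036 = 13.22 V.
V_B = V_A × 0.8452 = 11.17 V.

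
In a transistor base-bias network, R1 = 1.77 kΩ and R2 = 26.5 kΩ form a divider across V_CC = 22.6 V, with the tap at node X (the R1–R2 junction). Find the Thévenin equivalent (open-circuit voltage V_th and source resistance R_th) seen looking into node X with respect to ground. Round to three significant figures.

With X open, the divider is unloaded: V_th = 22.6 × 26.5/28.27 = 21.19 V.
Zeroing V_CC shorts the top of R1 to ground, so R_th = R1 ‖ R2 = 1.659 kΩ.

V_th ≈ 21.2 V, R_th ≈ 1.66 kΩ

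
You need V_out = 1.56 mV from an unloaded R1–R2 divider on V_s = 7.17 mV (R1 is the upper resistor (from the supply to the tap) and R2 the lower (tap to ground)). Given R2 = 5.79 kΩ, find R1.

R1 ≈ 20.8 kΩ

The divider ratio is R2/(R1+R2) = 1.56/7.17 = 0.2176.
Rearranging, R1 = R2·(1−k)/k = 5.79 × 3.596 = 20.82 kΩ.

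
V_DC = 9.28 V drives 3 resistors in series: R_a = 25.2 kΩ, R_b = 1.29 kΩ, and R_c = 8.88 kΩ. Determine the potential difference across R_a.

V ≈ 6.61 V

Series total: ΣR = 25.2 + 1.29 + 8.88 = 35.37 kΩ.
By the voltage-divider rule, V = 9.28 × 25.20/35.37 = 6.612 V.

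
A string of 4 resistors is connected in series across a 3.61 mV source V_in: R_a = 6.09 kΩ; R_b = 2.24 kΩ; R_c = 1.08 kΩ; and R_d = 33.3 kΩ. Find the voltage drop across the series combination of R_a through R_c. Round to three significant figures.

ΣR = 6.09 + 2.24 + 1.08 + 33.3 = 42.71 kΩ.
R_{R_a..R_c} = 6.09 + 2.24 + 1.08 = 9.410 kΩ.
By the voltage-divider rule, V = 3.61 × 9.410/42.71 = 0.7954 mV.

V ≈ 0.795 mV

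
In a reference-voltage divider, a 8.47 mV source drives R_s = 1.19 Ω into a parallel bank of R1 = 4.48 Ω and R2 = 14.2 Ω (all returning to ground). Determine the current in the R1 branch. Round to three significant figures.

Parallel bank: R_p = 1/(1/4.48 + 1/14.2) = 3.406 Ω.
Node voltage V_A = V_in · R_p/(R_s + R_p) = 8.47 × 0.7411 = 6.277 mV.
I(R1) = V_A / R1 = 6.277/4.48 = 1.401 mA.

I ≈ 1.40 mA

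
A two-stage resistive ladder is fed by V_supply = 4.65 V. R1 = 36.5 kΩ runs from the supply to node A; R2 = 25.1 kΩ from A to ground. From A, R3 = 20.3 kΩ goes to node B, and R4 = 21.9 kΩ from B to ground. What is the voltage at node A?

The second stage (R3 + R4 = 42.20 kΩ) loads node A in parallel with R2.
R2 ‖ (R3+R4) = 15.74 kΩ.
First divider: V_A = V_supply · 15.74/(36.5 + 15.74) = 1.401 V.

V_A ≈ 1.40 V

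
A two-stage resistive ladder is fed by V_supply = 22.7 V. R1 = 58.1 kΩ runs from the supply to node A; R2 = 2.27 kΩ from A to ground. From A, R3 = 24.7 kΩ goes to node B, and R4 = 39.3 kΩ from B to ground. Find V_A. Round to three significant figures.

Node A sees R2 in parallel with the series input of stage 2, R3 + R4 = 64.00 kΩ.
Effective lower resistance at A: R2 ‖ 64.00 = 2.192 kΩ.
So V_A = 22.7 × 0.03636 = 0.8254 V.

V_A ≈ 0.825 V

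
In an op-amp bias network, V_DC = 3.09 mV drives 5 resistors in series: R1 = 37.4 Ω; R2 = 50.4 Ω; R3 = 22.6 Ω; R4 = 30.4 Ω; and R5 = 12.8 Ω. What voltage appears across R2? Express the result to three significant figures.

V ≈ 1.01 mV

ΣR = 37.4 + 50.4 + 22.6 + 30.4 + 12.8 = 153.6 Ω.
By the voltage-divider rule, V = 3.09 × 50.40/153.6 = 1.014 mV.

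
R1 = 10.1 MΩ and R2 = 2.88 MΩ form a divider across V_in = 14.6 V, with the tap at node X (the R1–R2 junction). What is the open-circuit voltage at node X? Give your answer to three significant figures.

V_th ≈ 3.24 V

V_th is the unloaded tap voltage: V_in · R2/(R1+R2) = 14.6 × 0.2219 = 3.239 V.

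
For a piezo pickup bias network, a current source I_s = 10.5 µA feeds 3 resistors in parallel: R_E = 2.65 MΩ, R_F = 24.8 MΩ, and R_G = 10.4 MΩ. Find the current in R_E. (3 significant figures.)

I ≈ 7.71 µA

ΣG = 1/2.65 + 1/24.8 + 1/10.4 = 0.5138.
Current divider: I(R_E) = I_s · G_k/ΣG = 10.5 × (0.3774/0.5138) = 10.5 × 0.7344 = 7.711 µA.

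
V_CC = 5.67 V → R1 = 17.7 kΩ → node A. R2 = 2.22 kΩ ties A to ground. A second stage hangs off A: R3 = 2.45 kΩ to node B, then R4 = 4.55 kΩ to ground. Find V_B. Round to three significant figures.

Node A sees R2 in parallel with the series input of stage 2, R3 + R4 = 7.000 kΩ.
R2 ‖ (R3+R4) = 1.685 kΩ.
First divider: V_A = V_CC · 1.685/(17.7 + 1.685) = 0.4930 V.
Stage 2 is unloaded, so V_B = V_A · R4/(R3+R4) = 0.4930 × 4.55/7.000 = 0.3204 V.

V_B ≈ 0.320 V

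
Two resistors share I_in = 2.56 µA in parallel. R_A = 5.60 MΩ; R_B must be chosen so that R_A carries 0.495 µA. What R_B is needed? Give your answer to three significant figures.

R_B ≈ 1.34 MΩ

The fraction through R_A equals R_B/(R_A+R_B).
0.495/2.56 = R_B/(R_A + R_B) → R_B = R_A · (0.1934)/(1 − 0.1934) = 5.60 × 0.2397 = 1.342 MΩ.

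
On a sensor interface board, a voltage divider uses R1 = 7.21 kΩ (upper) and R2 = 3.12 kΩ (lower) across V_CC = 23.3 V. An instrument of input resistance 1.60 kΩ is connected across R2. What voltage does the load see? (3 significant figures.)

V_out ≈ 2.98 V

R2 ‖ R_L = (3.12 × 1.60)/(3.12 + 1.60) = 1.058 kΩ.
Then V_out = V_CC · R2'/(R1 + R2') = 23.3 × 1.058/8.268 = 2.981 V.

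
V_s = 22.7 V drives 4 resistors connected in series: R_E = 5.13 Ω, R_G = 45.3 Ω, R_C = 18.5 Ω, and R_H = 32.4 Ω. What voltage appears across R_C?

V ≈ 4.14 V

ΣR = 5.13 + 45.3 + 18.5 + 32.4 = 101.3 Ω.
V = V_s · R/ΣR = 22.7 × 0.1826 = 4.144 V.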